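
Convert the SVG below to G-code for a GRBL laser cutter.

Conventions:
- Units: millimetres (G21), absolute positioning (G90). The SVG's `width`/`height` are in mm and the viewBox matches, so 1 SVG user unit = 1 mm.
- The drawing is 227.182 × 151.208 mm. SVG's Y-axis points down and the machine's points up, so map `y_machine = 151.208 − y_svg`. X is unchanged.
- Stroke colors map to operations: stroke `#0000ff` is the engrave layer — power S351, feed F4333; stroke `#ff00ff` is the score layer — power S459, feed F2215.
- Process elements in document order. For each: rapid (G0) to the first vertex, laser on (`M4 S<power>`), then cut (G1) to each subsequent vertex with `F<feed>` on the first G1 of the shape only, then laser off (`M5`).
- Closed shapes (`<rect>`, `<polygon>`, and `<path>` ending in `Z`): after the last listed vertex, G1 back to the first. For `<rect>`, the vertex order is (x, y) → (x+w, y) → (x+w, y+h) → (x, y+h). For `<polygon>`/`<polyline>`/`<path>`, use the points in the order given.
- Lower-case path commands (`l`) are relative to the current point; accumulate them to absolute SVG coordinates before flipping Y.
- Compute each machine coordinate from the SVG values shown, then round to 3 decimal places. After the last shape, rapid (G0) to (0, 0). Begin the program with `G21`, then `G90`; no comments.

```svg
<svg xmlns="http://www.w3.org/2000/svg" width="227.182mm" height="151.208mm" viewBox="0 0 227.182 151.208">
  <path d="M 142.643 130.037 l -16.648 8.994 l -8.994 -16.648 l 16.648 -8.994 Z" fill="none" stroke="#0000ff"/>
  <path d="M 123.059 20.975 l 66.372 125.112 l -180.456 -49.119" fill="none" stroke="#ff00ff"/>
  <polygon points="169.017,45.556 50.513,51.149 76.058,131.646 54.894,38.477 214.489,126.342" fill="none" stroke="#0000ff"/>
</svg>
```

G21
G90
G0 X142.643 Y21.171
M4 S351
G1 X125.995 Y12.177 F4333
G1 X117.001 Y28.825
G1 X133.649 Y37.819
G1 X142.643 Y21.171
M5
G0 X123.059 Y130.233
M4 S459
G1 X189.431 Y5.121 F2215
G1 X8.975 Y54.240
M5
G0 X169.017 Y105.652
M4 S351
G1 X50.513 Y100.059 F4333
G1 X76.058 Y19.562
G1 X54.894 Y112.731
G1 X214.489 Y24.866
G1 X169.017 Y105.652
M5
G0 X0.000 Y0.000

viewBox `0 0 227.182 151.208` with mm width/height → 1 unit = 1 mm. Flip: y_m = 151.208 − y_svg.

**Shape 1** — `<path>` regular polygon, stroke `#0000ff` → engrave (S351, F4333). Machine vertices: (142.643,21.171) → (125.995,12.177) → (117.001,28.825) → (133.649,37.819) → (142.643,21.171). Closed: final G1 returns to the first vertex.

**Shape 2** — `<path>` open polyline, stroke `#ff00ff` → score (S459, F2215). Machine vertices: (123.059,130.233) → (189.431,5.121) → (8.975,54.240). Open path.

**Shape 3** — `<polygon>` closed polygon, stroke `#0000ff` → engrave (S351, F4333). Machine vertices: (169.017,105.652) → (50.513,100.059) → (76.058,19.562) → (54.894,112.731) → (214.489,24.866) → (169.017,105.652). Closed: final G1 returns to the first vertex.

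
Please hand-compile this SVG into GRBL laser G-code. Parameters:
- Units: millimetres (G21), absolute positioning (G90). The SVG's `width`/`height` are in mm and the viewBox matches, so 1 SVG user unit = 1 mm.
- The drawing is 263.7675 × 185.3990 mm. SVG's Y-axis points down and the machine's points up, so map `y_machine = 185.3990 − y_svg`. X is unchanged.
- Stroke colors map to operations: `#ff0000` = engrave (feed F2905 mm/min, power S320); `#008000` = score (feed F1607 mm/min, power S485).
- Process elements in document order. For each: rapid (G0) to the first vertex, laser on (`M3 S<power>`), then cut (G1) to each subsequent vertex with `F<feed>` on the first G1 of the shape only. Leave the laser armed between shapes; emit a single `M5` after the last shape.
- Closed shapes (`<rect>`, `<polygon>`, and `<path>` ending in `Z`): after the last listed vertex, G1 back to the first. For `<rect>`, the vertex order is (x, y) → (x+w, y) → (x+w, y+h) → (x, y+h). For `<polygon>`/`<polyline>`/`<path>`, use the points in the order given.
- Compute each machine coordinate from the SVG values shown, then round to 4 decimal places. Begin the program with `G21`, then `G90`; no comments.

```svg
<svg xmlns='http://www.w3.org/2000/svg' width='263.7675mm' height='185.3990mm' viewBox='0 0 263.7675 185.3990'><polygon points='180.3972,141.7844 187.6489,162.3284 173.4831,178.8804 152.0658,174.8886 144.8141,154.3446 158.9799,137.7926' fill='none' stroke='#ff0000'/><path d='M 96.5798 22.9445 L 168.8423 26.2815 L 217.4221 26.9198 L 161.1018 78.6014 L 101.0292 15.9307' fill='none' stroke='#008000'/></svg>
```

viewBox `0 0 263.7675 185.3990` with mm width/height → 1 unit = 1 mm. Flip: y_m = 185.3990 − y_svg.

**Shape 1** — `<polygon>` regular polygon, stroke `#ff0000` → engrave (S320, F2905). Machine vertices: (180.3972,43.6146) → (187.6489,23.0706) → (173.4831,6.5186) → (152.0658,10.5104) → (144.8141,31.0544) → (158.9799,47.6064) → (180.3972,43.6146). Closed: final G1 returns to the first vertex.

**Shape 2** — `<path>` open polyline, stroke `#008000` → score (S485, F1607). Machine vertices: (96.5798,162.4545) → (168.8423,159.1175) → (217.4221,158.4792) → (161.1018,106.7976) → (101.0292,169.4683). Open path.

G21
G90
G0 X180.3972 Y43.6146
M3 S320
G1 X187.6489 Y23.0706 F2905
G1 X173.4831 Y6.5186
G1 X152.0658 Y10.5104
G1 X144.8141 Y31.0544
G1 X158.9799 Y47.6064
G1 X180.3972 Y43.6146
G0 X96.5798 Y162.4545
M3 S485
G1 X168.8423 Y159.1175 F1607
G1 X217.4221 Y158.4792
G1 X161.1018 Y106.7976
G1 X101.0292 Y169.4683
M5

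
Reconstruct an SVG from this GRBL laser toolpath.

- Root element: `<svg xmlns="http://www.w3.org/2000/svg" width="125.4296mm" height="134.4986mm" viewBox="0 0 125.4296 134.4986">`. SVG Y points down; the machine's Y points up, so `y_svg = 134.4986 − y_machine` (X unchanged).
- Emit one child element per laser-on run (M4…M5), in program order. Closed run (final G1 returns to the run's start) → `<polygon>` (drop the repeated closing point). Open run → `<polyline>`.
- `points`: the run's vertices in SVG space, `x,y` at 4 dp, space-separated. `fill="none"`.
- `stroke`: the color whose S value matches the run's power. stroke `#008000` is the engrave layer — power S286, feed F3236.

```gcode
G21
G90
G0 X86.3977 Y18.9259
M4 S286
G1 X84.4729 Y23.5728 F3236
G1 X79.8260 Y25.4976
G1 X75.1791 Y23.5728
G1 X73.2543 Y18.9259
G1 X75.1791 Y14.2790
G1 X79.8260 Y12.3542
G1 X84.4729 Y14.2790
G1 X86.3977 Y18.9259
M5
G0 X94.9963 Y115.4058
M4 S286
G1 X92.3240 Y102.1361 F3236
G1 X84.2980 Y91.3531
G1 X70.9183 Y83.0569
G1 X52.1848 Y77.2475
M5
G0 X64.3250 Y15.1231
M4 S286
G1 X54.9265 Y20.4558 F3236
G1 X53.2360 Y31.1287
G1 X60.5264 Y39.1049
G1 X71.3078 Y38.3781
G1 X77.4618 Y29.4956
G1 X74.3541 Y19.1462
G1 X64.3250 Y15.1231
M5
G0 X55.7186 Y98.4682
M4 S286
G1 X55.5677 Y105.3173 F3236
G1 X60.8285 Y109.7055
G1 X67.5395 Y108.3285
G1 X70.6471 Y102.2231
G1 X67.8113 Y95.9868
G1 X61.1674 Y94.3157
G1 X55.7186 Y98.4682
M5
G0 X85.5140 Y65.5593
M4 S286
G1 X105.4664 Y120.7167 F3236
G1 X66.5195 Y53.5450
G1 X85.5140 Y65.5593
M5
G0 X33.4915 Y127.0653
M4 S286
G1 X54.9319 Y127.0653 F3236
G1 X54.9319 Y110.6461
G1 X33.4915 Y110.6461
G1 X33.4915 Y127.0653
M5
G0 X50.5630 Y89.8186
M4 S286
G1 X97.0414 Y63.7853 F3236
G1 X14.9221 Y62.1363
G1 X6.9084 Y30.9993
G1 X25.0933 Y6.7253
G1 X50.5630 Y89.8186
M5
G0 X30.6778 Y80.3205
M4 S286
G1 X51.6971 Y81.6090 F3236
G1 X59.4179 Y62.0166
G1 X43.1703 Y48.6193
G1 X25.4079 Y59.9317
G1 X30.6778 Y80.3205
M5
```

Each laser-on run becomes one SVG element. Flip Y back into SVG space with y_svg = 134.4986 − y_machine. Every run uses S286, so all elements get stroke `#008000` (engrave).

Run 1: The run returns to its start, so emit a `<polygon>` with points (Y-flipped): 86.3977,115.5727 84.4729,110.9258 79.8260,109.0010 75.1791,110.9258 73.2543,115.5727 75.1791,120.2196 79.8260,122.1444 84.4729,120.2196.

Run 2: The run is open, so emit a `<polyline>` with points (Y-flipped): 94.9963,19.0928 92.3240,32.3625 84.2980,43.1455 70.9183,51.4417 52.1848,57.2511.

Run 3: The run returns to its start, so emit a `<polygon>` with points (Y-flipped): 64.3250,119.3755 54.9265,114.0428 53.2360,103.3699 60.5264,95.3937 71.3078,96.1205 77.4618,105.0030 74.3541,115.3524.

Run 4: The run returns to its start, so emit a `<polygon>` with points (Y-flipped): 55.7186,36.0304 55.5677,29.1813 60.8285,24.7931 67.5395,26.1701 70.6471,32.2755 67.8113,38.5118 61.1674,40.1829.

Run 5: The run returns to its start, so emit a `<polygon>` with points (Y-flipped): 85.5140,68.9393 105.4664,13.7819 66.5195,80.9536.

Run 6: The run returns to its start, so emit a `<polygon>` with points (Y-flipped): 33.4915,7.4333 54.9319,7.4333 54.9319,23.8525 33.4915,23.8525.

Run 7: The run returns to its start, so emit a `<polygon>` with points (Y-flipped): 50.5630,44.6800 97.0414,70.7133 14.9221,72.3623 6.9084,103.4993 25.0933,127.7733.

Run 8: The run returns to its start, so emit a `<polygon>` with points (Y-flipped): 30.6778,54.1781 51.6971,52.8896 59.4179,72.4820 43.1703,85.8793 25.4079,74.5669.

<svg xmlns="http://www.w3.org/2000/svg" width="125.4296mm" height="134.4986mm" viewBox="0 0 125.4296 134.4986">
  <polygon points="86.3977,115.5727 84.4729,110.9258 79.8260,109.0010 75.1791,110.9258 73.2543,115.5727 75.1791,120.2196 79.8260,122.1444 84.4729,120.2196" fill="none" stroke="#008000"/>
  <polyline points="94.9963,19.0928 92.3240,32.3625 84.2980,43.1455 70.9183,51.4417 52.1848,57.2511" fill="none" stroke="#008000"/>
  <polygon points="64.3250,119.3755 54.9265,114.0428 53.2360,103.3699 60.5264,95.3937 71.3078,96.1205 77.4618,105.0030 74.3541,115.3524" fill="none" stroke="#008000"/>
  <polygon points="55.7186,36.0304 55.5677,29.1813 60.8285,24.7931 67.5395,26.1701 70.6471,32.2755 67.8113,38.5118 61.1674,40.1829" fill="none" stroke="#008000"/>
  <polygon points="85.5140,68.9393 105.4664,13.7819 66.5195,80.9536" fill="none" stroke="#008000"/>
  <polygon points="33.4915,7.4333 54.9319,7.4333 54.9319,23.8525 33.4915,23.8525" fill="none" stroke="#008000"/>
  <polygon points="50.5630,44.6800 97.0414,70.7133 14.9221,72.3623 6.9084,103.4993 25.0933,127.7733" fill="none" stroke="#008000"/>
  <polygon points="30.6778,54.1781 51.6971,52.8896 59.4179,72.4820 43.1703,85.8793 25.4079,74.5669" fill="none" stroke="#008000"/>
</svg>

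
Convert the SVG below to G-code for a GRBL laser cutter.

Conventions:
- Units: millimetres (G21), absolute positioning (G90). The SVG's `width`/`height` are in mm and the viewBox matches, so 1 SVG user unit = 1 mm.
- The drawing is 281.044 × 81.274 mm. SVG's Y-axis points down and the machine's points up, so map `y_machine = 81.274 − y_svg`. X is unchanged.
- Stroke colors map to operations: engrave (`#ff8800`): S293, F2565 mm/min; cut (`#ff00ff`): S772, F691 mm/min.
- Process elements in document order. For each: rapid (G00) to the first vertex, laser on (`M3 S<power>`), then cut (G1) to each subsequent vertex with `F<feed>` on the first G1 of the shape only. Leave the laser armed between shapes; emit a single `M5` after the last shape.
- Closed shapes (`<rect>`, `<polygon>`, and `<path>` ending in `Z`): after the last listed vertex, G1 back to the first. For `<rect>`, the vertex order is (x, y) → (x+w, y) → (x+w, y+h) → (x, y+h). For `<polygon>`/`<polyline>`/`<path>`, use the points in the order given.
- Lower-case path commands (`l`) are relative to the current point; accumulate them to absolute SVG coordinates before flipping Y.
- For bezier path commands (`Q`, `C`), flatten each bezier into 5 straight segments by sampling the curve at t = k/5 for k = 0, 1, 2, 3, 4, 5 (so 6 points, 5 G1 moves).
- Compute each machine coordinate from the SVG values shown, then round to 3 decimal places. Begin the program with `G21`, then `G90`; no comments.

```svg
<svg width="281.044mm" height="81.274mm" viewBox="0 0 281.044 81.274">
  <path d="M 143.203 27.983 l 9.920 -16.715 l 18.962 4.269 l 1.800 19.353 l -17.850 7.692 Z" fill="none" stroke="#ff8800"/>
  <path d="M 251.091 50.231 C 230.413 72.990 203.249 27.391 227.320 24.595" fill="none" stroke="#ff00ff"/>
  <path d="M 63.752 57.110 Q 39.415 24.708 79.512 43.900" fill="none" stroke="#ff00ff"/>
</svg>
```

1 u = 1 mm; y_m = 81.274 − y.

[1] `<path>` regular polygon, #ff8800→engrave S293 F2565: (143.203,53.291) → (153.123,70.006) → (172.085,65.737) → (173.885,46.384) → (156.035,38.692) → (143.203,53.291) (closed)

[2] `<path>` cubic bezier, #ff00ff→cut S772 F691: (251.091,31.043) → (238.368,24.701) → (226.858,29.430) → (219.333,39.893) → (218.564,50.754) → (227.320,56.679)

[3] `<path>` quadratic bezier, #ff00ff→cut S772 F691: (63.752,24.164) → (56.595,35.061) → (54.592,41.831) → (57.744,44.473) → (66.051,42.987) → (79.512,37.374)

G21
G90
G00 X143.203 Y53.291
M3 S293
G1 X153.123 Y70.006 F2565
G1 X172.085 Y65.737
G1 X173.885 Y46.384
G1 X156.035 Y38.692
G1 X143.203 Y53.291
G00 X251.091 Y31.043
M3 S772
G1 X238.368 Y24.701 F691
G1 X226.858 Y29.430
G1 X219.333 Y39.893
G1 X218.564 Y50.754
G1 X227.320 Y56.679
G00 X63.752 Y24.164
M3 S772
G1 X56.595 Y35.061 F691
G1 X54.592 Y41.831
G1 X57.744 Y44.473
G1 X66.051 Y42.987
G1 X79.512 Y37.374
M5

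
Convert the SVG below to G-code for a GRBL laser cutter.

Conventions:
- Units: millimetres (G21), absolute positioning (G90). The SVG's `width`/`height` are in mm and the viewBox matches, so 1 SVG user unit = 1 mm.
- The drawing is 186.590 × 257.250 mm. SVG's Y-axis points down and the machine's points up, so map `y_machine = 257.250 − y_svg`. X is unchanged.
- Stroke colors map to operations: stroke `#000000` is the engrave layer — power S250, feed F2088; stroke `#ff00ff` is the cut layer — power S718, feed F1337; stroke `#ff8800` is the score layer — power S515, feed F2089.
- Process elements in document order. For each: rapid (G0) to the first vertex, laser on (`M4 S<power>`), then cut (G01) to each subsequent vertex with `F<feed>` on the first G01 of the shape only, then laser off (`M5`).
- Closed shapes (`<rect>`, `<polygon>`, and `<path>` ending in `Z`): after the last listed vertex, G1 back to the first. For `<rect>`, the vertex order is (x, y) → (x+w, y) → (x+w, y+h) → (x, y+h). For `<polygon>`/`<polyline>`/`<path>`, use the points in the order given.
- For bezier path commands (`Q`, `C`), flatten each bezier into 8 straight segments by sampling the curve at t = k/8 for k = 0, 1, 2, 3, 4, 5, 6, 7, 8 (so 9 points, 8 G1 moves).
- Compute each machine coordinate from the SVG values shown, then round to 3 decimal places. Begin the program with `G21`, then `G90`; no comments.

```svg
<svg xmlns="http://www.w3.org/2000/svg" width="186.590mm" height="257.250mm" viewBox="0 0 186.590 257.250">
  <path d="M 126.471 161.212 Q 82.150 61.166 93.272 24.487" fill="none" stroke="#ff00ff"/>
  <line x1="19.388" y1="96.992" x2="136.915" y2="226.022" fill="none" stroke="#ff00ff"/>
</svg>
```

viewBox `0 0 186.590 257.250` with mm width/height → 1 unit = 1 mm. Flip: y_m = 257.250 − y_svg.

**Shape 1** — `<path>` quadratic bezier, stroke `#ff00ff` → cut (S718, F1337). Control points (SVG): P0=(126.471,161.212), P1=(82.150,61.166), P2=(93.272,24.487); sampled at t=k/8. Machine vertices: (126.471,96.038) → (116.257,120.059) → (107.776,142.101) → (101.027,162.162) → (96.011,180.242) → (92.727,196.343) → (91.176,210.463) → (91.358,222.603) → (93.272,232.763). Open path.

**Shape 2** — `<line>` line segment, stroke `#ff00ff` → cut (S718, F1337). Machine vertices: (19.388,160.258) → (136.915,31.228). Open path.

G21
G90
G0 X126.471 Y96.038
M4 S718
G01 X116.257 Y120.059 F1337
G01 X107.776 Y142.101
G01 X101.027 Y162.162
G01 X96.011 Y180.242
G01 X92.727 Y196.343
G01 X91.176 Y210.463
G01 X91.358 Y222.603
G01 X93.272 Y232.763
M5
G0 X19.388 Y160.258
M4 S718
G01 X136.915 Y31.228 F1337
M5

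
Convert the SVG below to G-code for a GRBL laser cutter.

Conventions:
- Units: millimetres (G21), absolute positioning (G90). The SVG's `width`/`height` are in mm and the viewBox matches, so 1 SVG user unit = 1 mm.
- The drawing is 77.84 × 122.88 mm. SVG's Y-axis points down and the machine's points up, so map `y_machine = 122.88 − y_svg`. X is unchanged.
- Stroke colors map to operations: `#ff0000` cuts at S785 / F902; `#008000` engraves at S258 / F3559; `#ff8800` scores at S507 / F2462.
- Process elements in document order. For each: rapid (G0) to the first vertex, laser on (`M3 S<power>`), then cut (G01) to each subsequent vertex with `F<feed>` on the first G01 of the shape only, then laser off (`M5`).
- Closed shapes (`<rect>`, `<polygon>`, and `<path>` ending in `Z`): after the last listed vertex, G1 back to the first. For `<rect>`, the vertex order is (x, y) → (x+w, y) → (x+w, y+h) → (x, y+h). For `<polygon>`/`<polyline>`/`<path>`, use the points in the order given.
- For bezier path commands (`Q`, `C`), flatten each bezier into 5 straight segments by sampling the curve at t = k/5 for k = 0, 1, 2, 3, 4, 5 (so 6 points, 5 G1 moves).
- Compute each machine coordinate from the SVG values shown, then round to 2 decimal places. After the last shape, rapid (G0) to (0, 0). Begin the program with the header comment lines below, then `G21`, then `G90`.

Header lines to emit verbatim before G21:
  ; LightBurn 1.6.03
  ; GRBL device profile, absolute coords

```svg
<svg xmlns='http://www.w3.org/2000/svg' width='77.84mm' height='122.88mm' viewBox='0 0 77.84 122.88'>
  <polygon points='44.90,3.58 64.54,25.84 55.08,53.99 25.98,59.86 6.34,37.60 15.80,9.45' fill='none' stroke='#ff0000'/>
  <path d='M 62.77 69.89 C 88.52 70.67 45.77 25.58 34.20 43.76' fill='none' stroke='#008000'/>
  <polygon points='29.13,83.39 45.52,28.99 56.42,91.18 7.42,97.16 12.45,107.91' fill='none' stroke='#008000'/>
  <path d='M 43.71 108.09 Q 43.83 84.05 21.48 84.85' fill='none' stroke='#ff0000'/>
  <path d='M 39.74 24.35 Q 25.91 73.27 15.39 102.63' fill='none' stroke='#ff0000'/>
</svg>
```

viewBox `0 0 77.84 122.88` with mm width/height → 1 unit = 1 mm. Flip: y_m = 122.88 − y_svg.

**Shape 1** — `<polygon>` regular polygon, stroke `#ff0000` → cut (S785, F902). Machine vertices: (44.90,119.30) → (64.54,97.04) → (55.08,68.89) → (25.98,63.02) → (6.34,85.28) → (15.80,113.43) → (44.90,119.30). Closed: final G1 returns to the first vertex.

**Shape 2** — `<path>` cubic bezier, stroke `#008000` → engrave (S258, F3559). Control points (SVG): P0=(62.77,69.89), P1=(88.52,70.67), P2=(45.77,25.58), P3=(34.20,43.76); sampled at t=k/5. Machine vertices: (62.77,52.99) → (70.80,57.15) → (67.17,67.09) → (56.67,77.55) → (44.09,83.31) → (34.20,79.12). Open path.

**Shape 3** — `<polygon>` closed polygon, stroke `#008000` → engrave (S258, F3559). Machine vertices: (29.13,39.49) → (45.52,93.89) → (56.42,31.70) → (7.42,25.72) → (12.45,14.97) → (29.13,39.49). Closed: final G1 returns to the first vertex.

**Shape 4** — `<path>` quadratic bezier, stroke `#ff0000` → cut (S785, F902). Control points (SVG): P0=(43.71,108.09), P1=(43.83,84.05), P2=(21.48,84.85); sampled at t=k/5. Machine vertices: (43.71,14.79) → (42.86,23.41) → (40.21,30.05) → (35.76,34.70) → (29.52,37.36) → (21.48,38.03). Open path.

**Shape 5** — `<path>` quadratic bezier, stroke `#ff0000` → cut (S785, F902). Control points (SVG): P0=(39.74,24.35), P1=(25.91,73.27), P2=(15.39,102.63); sampled at t=k/5. Machine vertices: (39.74,98.53) → (34.34,79.74) → (29.21,62.52) → (24.34,46.87) → (19.73,32.78) → (15.39,20.25). Open path.

; LightBurn 1.6.03
; GRBL device profile, absolute coords
G21
G90
G0 X44.90 Y119.30
M3 S785
G01 X64.54 Y97.04 F902
G01 X55.08 Y68.89
G01 X25.98 Y63.02
G01 X6.34 Y85.28
G01 X15.80 Y113.43
G01 X44.90 Y119.30
M5
G0 X62.77 Y52.99
M3 S258
G01 X70.80 Y57.15 F3559
G01 X67.17 Y67.09
G01 X56.67 Y77.55
G01 X44.09 Y83.31
G01 X34.20 Y79.12
M5
G0 X29.13 Y39.49
M3 S258
G01 X45.52 Y93.89 F3559
G01 X56.42 Y31.70
G01 X7.42 Y25.72
G01 X12.45 Y14.97
G01 X29.13 Y39.49
M5
G0 X43.71 Y14.79
M3 S785
G01 X42.86 Y23.41 F902
G01 X40.21 Y30.05
G01 X35.76 Y34.70
G01 X29.52 Y37.36
G01 X21.48 Y38.03
M5
G0 X39.74 Y98.53
M3 S785
G01 X34.34 Y79.74 F902
G01 X29.21 Y62.52
G01 X24.34 Y46.87
G01 X19.73 Y32.78
G01 X15.39 Y20.25
M5
G0 X0.00 Y0.00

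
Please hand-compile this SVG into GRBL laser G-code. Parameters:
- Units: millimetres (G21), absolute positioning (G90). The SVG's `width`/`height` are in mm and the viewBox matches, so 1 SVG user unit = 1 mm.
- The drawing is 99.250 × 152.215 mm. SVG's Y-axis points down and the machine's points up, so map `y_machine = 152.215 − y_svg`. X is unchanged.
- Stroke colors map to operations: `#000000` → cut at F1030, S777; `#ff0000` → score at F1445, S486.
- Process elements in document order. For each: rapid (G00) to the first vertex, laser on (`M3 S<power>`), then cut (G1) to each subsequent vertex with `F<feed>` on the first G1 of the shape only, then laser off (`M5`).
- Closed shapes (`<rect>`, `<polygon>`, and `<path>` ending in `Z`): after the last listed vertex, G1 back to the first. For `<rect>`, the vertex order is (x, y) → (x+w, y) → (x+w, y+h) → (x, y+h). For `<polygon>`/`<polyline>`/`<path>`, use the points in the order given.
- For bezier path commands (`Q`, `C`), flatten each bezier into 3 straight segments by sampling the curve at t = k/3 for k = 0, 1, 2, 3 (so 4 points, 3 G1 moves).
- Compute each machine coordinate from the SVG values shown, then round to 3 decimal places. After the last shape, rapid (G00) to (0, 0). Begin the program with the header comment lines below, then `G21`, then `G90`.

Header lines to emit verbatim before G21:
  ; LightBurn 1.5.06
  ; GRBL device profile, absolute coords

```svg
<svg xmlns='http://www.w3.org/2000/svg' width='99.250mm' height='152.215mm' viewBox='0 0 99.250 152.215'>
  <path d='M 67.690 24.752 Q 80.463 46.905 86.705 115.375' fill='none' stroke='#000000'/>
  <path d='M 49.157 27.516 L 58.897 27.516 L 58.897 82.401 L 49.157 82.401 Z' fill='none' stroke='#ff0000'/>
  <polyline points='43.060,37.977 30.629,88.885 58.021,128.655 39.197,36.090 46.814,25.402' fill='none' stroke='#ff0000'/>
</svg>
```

; LightBurn 1.5.06
; GRBL device profile, absolute coords
G21
G90
G00 X67.690 Y127.463
M3 S777
G1 X75.480 Y107.548 F1030
G1 X81.818 Y77.340
G1 X86.705 Y36.840
M5
G00 X49.157 Y124.699
M3 S486
G1 X58.897 Y124.699 F1445
G1 X58.897 Y69.814
G1 X49.157 Y69.814
G1 X49.157 Y124.699
M5
G00 X43.060 Y114.238
M3 S486
G1 X30.629 Y63.330 F1445
G1 X58.021 Y23.560
G1 X39.197 Y116.125
G1 X46.814 Y126.813
M5
G00 X0.000 Y0.000

viewBox `0 0 99.250 152.215` with mm width/height → 1 unit = 1 mm. Flip: y_m = 152.215 − y_svg.

**Shape 1** — `<path>` quadratic bezier, stroke `#000000` → cut (S777, F1030). Control points (SVG): P0=(67.690,24.752), P1=(80.463,46.905), P2=(86.705,115.375); sampled at t=k/3. Machine vertices: (67.690,127.463) → (75.480,107.548) → (81.818,77.340) → (86.705,36.840). Open path.

**Shape 2** — `<path>` rectangle, stroke `#ff0000` → score (S486, F1445). Machine vertices: (49.157,124.699) → (58.897,124.699) → (58.897,69.814) → (49.157,69.814) → (49.157,124.699). Closed: final G1 returns to the first vertex.

**Shape 3** — `<polyline>` open polyline, stroke `#ff0000` → score (S486, F1445). Machine vertices: (43.060,114.238) → (30.629,63.330) → (58.021,23.560) → (39.197,116.125) → (46.814,126.813). Open path.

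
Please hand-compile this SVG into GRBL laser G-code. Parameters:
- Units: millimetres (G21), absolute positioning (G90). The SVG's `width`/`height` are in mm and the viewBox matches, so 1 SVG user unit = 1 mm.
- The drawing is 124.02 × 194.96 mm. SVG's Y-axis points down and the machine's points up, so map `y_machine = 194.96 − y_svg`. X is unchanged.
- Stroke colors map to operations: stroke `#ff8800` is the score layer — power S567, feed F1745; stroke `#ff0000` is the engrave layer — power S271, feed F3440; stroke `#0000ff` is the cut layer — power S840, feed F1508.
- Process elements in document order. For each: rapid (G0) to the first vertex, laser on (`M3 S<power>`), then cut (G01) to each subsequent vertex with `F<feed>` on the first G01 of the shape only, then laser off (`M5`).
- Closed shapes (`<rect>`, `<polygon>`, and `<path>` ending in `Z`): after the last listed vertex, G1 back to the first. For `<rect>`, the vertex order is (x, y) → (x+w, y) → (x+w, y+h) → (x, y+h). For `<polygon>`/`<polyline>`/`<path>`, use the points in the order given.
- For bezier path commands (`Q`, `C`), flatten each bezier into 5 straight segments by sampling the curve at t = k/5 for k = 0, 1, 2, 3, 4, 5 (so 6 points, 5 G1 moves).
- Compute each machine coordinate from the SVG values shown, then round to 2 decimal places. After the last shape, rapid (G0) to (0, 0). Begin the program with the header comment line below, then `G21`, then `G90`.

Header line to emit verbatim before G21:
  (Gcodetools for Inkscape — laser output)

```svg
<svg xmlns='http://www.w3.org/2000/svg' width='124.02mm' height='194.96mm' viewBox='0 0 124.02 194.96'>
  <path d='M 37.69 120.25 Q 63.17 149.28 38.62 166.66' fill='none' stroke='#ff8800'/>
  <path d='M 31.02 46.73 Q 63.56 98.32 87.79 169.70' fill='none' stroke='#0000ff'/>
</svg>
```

(Gcodetools for Inkscape — laser output)
G21
G90
G0 X37.69 Y74.71
M3 S567
G01 X45.88 Y63.56 F1745
G01 X50.07 Y53.35
G01 X50.26 Y44.07
G01 X46.44 Y35.72
G01 X38.62 Y28.30
M5
G0 X31.02 Y148.23
M3 S840
G01 X43.70 Y126.80 F1508
G01 X55.72 Y103.79
G01 X67.08 Y79.20
G01 X77.77 Y53.02
G01 X87.79 Y25.26
M5
G0 X0.00 Y0.00

viewBox `0 0 124.02 194.96` with mm width/height → 1 unit = 1 mm. Flip: y_m = 194.96 − y_svg.

**Shape 1** — `<path>` quadratic bezier, stroke `#ff8800` → score (S567, F1745). Control points (SVG): P0=(37.69,120.25), P1=(63.17,149.28), P2=(38.62,166.66); sampled at t=k/5. Machine vertices: (37.69,74.71) → (45.88,63.56) → (50.07,53.35) → (50.26,44.07) → (46.44,35.72) → (38.62,28.30). Open path.

**Shape 2** — `<path>` quadratic bezier, stroke `#0000ff` → cut (S840, F1508). Control points (SVG): P0=(31.02,46.73), P1=(63.56,98.32), P2=(87.79,169.70); sampled at t=k/5. Machine vertices: (31.02,148.23) → (43.70,126.80) → (55.72,103.79) → (67.08,79.20) → (77.77,53.02) → (87.79,25.26). Open path.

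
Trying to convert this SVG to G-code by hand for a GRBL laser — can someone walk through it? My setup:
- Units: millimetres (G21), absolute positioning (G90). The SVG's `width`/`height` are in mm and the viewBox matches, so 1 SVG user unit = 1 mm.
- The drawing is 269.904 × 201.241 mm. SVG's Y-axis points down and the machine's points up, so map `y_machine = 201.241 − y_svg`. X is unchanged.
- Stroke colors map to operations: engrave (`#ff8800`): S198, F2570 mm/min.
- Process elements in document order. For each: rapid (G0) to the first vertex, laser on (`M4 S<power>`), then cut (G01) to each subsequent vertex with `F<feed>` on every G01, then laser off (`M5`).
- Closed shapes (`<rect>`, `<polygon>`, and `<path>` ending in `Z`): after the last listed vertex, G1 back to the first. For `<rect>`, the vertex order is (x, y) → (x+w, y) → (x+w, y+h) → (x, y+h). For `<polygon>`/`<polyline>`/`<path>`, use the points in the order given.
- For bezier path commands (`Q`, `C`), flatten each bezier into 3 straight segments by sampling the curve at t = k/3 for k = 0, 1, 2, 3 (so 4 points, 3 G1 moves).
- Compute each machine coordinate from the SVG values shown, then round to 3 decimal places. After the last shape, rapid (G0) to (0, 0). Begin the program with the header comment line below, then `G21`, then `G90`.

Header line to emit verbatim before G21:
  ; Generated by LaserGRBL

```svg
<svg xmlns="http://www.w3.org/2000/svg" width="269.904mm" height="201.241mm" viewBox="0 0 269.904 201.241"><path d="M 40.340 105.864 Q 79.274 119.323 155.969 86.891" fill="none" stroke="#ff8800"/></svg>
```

viewBox `0 0 269.904 201.241` with mm width/height → 1 unit = 1 mm. Flip: y_m = 201.241 − y_svg.

**Shape 1** — `<path>` quadratic bezier, stroke `#ff8800` → engrave (S198, F2570). Control points (SVG): P0=(40.340,105.864), P1=(79.274,119.323), P2=(155.969,86.891); sampled at t=k/3. Machine vertices: (40.340,95.377) → (70.492,91.503) → (109.035,97.828) → (155.969,114.350). Open path.

; Generated by LaserGRBL
G21
G90
G0 X40.340 Y95.377
M4 S198
G01 X70.492 Y91.503 F2570
G01 X109.035 Y97.828 F2570
G01 X155.969 Y114.350 F2570
M5
G0 X0.000 Y0.000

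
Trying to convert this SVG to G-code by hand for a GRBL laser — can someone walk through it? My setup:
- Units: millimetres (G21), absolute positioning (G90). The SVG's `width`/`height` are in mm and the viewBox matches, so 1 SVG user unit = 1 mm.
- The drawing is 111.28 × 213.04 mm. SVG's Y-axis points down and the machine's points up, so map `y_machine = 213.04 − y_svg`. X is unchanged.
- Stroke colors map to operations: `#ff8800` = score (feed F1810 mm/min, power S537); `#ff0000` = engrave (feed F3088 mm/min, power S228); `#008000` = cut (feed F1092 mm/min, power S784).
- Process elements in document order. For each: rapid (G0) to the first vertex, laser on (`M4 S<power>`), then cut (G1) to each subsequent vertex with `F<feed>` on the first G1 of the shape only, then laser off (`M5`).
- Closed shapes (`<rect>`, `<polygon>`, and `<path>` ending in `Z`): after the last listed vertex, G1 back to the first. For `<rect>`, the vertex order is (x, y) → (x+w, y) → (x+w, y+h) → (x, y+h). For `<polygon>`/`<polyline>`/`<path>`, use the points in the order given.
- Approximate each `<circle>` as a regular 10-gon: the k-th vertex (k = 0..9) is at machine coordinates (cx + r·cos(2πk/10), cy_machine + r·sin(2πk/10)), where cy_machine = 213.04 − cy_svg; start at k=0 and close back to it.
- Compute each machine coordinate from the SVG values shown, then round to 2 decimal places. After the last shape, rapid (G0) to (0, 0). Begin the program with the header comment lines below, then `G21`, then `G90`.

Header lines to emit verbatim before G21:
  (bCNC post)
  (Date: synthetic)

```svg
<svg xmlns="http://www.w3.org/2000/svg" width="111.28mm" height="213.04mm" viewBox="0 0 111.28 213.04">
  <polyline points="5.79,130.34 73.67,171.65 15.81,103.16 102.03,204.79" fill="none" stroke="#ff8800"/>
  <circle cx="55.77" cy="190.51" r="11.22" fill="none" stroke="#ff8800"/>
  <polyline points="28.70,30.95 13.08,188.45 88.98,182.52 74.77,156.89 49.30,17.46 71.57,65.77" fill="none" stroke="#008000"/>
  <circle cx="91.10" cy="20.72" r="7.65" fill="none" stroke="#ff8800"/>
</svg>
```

viewBox `0 0 111.28 213.04` with mm width/height → 1 unit = 1 mm. Flip: y_m = 213.04 − y_svg.

**Shape 1** — `<polyline>` open polyline, stroke `#ff8800` → score (S537, F1810). Machine vertices: (5.79,82.70) → (73.67,41.39) → (15.81,109.88) → (102.03,8.25). Open path.

**Shape 2** — `<circle>` circle, stroke `#ff8800` → score (S537, F1810). Machine vertices: (66.99,22.53) → (64.85,29.12) → (59.24,33.20) → (52.30,33.20) → (46.69,29.12) → (44.55,22.53) → (46.69,15.94) → (52.30,11.86) → (59.24,11.86) → (64.85,15.94) → (66.99,22.53). Closed: final G1 returns to the first vertex.

**Shape 3** — `<polyline>` open polyline, stroke `#008000` → cut (S784, F1092). Machine vertices: (28.70,182.09) → (13.08,24.59) → (88.98,30.52) → (74.77,56.15) → (49.30,195.58) → (71.57,147.27). Open path.

**Shape 4** — `<circle>` circle, stroke `#ff8800` → score (S537, F1810). Machine vertices: (98.75,192.32) → (97.29,196.82) → (93.46,199.60) → (88.74,199.60) → (84.91,196.82) → (83.45,192.32) → (84.91,187.82) → (88.74,185.04) → (93.46,185.04) → (97.29,187.82) → (98.75,192.32). Closed: final G1 returns to the first vertex.

(bCNC post)
(Date: synthetic)
G21
G90
G0 X5.79 Y82.70
M4 S537
G1 X73.67 Y41.39 F1810
G1 X15.81 Y109.88
G1 X102.03 Y8.25
M5
G0 X66.99 Y22.53
M4 S537
G1 X64.85 Y29.12 F1810
G1 X59.24 Y33.20
G1 X52.30 Y33.20
G1 X46.69 Y29.12
G1 X44.55 Y22.53
G1 X46.69 Y15.94
G1 X52.30 Y11.86
G1 X59.24 Y11.86
G1 X64.85 Y15.94
G1 X66.99 Y22.53
M5
G0 X28.70 Y182.09
M4 S784
G1 X13.08 Y24.59 F1092
G1 X88.98 Y30.52
G1 X74.77 Y56.15
G1 X49.30 Y195.58
G1 X71.57 Y147.27
M5
G0 X98.75 Y192.32
M4 S537
G1 X97.29 Y196.82 F1810
G1 X93.46 Y199.60
G1 X88.74 Y199.60
G1 X84.91 Y196.82
G1 X83.45 Y192.32
G1 X84.91 Y187.82
G1 X88.74 Y185.04
G1 X93.46 Y185.04
G1 X97.29 Y187.82
G1 X98.75 Y192.32
M5
G0 X0.00 Y0.00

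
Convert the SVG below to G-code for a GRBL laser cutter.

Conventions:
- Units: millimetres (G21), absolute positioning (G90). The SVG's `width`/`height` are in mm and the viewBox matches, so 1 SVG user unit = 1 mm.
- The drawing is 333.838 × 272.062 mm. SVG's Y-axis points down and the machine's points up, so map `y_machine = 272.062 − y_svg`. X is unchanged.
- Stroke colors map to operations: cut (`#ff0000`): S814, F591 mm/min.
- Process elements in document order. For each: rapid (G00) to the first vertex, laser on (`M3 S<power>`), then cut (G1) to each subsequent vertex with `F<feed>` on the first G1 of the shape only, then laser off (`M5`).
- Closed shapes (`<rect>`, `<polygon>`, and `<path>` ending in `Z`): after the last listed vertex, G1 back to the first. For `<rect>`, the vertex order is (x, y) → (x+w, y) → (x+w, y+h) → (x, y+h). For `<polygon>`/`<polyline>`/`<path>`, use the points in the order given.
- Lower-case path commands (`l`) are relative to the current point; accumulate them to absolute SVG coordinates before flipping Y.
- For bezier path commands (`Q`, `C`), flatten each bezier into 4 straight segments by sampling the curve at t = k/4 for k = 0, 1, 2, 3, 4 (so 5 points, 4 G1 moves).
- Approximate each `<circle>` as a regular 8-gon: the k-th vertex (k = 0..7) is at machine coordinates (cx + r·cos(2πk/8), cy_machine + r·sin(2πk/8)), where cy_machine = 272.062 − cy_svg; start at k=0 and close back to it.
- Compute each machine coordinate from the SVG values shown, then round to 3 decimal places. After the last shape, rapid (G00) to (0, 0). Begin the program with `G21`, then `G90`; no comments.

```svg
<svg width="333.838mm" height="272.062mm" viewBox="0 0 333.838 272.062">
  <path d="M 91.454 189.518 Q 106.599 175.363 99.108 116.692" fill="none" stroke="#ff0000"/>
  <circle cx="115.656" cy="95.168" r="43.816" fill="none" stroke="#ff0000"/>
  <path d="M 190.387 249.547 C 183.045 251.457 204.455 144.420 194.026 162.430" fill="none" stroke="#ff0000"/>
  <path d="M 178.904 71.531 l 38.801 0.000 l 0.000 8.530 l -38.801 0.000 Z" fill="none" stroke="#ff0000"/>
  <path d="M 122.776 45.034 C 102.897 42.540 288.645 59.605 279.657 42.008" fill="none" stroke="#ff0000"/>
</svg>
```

G21
G90
G00 X91.454 Y82.544
M3 S814
G1 X97.612 Y92.404 F591
G1 X100.940 Y107.828
G1 X101.439 Y128.817
G1 X99.108 Y155.370
M5
G00 X159.472 Y176.894
M3 S814
G1 X146.639 Y207.877 F591
G1 X115.656 Y220.710
G1 X84.673 Y207.877
G1 X71.840 Y176.894
G1 X84.673 Y145.911
G1 X115.656 Y133.078
G1 X146.639 Y145.911
G1 X159.472 Y176.894
M5
G00 X190.387 Y22.515
M3 S814
G1 X189.325 Y37.854 F591
G1 X193.364 Y72.111
G1 X196.825 Y103.349
G1 X194.026 Y109.632
M5
G00 X178.904 Y200.531
M3 S814
G1 X217.705 Y200.531 F591
G1 X217.705 Y192.001
G1 X178.904 Y192.001
G1 X178.904 Y200.531
M5
G00 X122.776 Y227.028
M3 S814
G1 X140.166 Y226.078 F591
G1 X197.132 Y222.877
G1 X256.141 Y222.508
G1 X279.657 Y230.054
M5
G00 X0.000 Y0.000

Since the viewBox matches the mm dimensions, user units are millimetres directly. The only transform is the Y-flip y_m = 272.062 − y_svg.

Shape 1 is a quadratic bezier drawn with `<path>`. Its stroke #ff0000 means cut at S814, F591. After flipping Y the toolpath is (91.454,82.544) → (97.612,92.404) → (100.940,107.828) → (101.439,128.817) → (99.108,155.370).

Shape 2 is a circle drawn with `<circle>`. Its stroke #ff0000 means cut at S814, F591. After flipping Y the toolpath is (159.472,176.894) → (146.639,207.877) → (115.656,220.710) → (84.673,207.877) → (71.840,176.894) → (84.673,145.911) → (115.656,133.078) → (146.639,145.911) → (159.472,176.894), returning to the start.

Shape 3 is a cubic bezier drawn with `<path>`. Its stroke #ff0000 means cut at S814, F591. After flipping Y the toolpath is (190.387,22.515) → (189.325,37.854) → (193.364,72.111) → (196.825,103.349) → (194.026,109.632).

Shape 4 is a rectangle drawn with `<path>`. Its stroke #ff0000 means cut at S814, F591. After flipping Y the toolpath is (178.904,200.531) → (217.705,200.531) → (217.705,192.001) → (178.904,192.001) → (178.904,200.531), returning to the start.

Shape 5 is a cubic bezier drawn with `<path>`. Its stroke #ff0000 means cut at S814, F591. After flipping Y the toolpath is (122.776,227.028) → (140.166,226.078) → (197.132,222.877) → (256.141,222.508) → (279.657,230.054).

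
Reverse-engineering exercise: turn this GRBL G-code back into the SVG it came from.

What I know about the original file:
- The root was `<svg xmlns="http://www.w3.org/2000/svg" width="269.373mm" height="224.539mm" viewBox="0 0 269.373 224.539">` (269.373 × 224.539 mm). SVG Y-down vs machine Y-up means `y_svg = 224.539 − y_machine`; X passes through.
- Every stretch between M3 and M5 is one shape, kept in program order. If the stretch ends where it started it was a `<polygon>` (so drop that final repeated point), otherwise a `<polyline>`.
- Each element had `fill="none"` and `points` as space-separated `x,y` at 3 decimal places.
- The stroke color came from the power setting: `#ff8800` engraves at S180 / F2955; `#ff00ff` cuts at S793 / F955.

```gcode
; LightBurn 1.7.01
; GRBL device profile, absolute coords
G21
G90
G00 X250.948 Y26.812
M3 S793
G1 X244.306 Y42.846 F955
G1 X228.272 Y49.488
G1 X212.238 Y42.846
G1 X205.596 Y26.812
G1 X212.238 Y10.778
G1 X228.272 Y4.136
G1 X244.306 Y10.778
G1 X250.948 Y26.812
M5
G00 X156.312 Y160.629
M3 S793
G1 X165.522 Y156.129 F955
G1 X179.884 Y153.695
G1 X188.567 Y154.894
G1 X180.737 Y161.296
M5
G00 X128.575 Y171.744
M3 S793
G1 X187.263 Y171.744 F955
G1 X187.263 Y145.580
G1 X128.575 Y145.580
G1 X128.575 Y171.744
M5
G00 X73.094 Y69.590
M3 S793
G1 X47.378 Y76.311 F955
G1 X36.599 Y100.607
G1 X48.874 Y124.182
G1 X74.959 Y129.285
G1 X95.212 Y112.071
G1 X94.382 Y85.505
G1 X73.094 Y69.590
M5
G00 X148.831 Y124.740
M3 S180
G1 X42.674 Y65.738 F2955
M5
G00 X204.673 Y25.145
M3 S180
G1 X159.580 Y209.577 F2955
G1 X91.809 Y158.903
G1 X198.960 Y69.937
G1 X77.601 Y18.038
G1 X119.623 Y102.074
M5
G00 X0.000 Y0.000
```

Each laser-on run becomes one SVG element. Flip Y back into SVG space with y_svg = 224.539 − y_machine.

Run 1: power S793 maps to stroke `#ff00ff` (cut). The run returns to its start, so emit a `<polygon>` with points (Y-flipped): 250.948,197.727 244.306,181.693 228.272,175.051 212.238,181.693 205.596,197.727 212.238,213.761 228.272,220.403 244.306,213.761.

Run 2: S793 ⇒ cut layer `#ff00ff`. The run is open, so emit a `<polyline>` with points (Y-flipped): 156.312,63.910 165.522,68.410 179.884,70.844 188.567,69.645 180.737,63.243.

Run 3: S793 ⇒ cut layer `#ff00ff`. The run returns to its start, so emit a `<polygon>` with points (Y-flipped): 128.575,52.795 187.263,52.795 187.263,78.959 128.575,78.959.

Run 4: the run's S793 means `#ff00ff` (cut). The run returns to its start, so emit a `<polygon>` with points (Y-flipped): 73.094,154.949 47.378,148.228 36.599,123.932 48.874,100.357 74.959,95.254 95.212,112.468 94.382,139.034.

Run 5: the run's S180 means `#ff8800` (engrave). The run is open, so emit a `<polyline>` with points (Y-flipped): 148.831,99.799 42.674,158.801.

Run 6: S180 ⇒ engrave layer `#ff8800`. The run is open, so emit a `<polyline>` with points (Y-flipped): 204.673,199.394 159.580,14.962 91.809,65.636 198.960,154.602 77.601,206.501 119.623,122.465.

<svg xmlns="http://www.w3.org/2000/svg" width="269.373mm" height="224.539mm" viewBox="0 0 269.373 224.539">
  <polygon points="250.948,197.727 244.306,181.693 228.272,175.051 212.238,181.693 205.596,197.727 212.238,213.761 228.272,220.403 244.306,213.761" fill="none" stroke="#ff00ff"/>
  <polyline points="156.312,63.910 165.522,68.410 179.884,70.844 188.567,69.645 180.737,63.243" fill="none" stroke="#ff00ff"/>
  <polygon points="128.575,52.795 187.263,52.795 187.263,78.959 128.575,78.959" fill="none" stroke="#ff00ff"/>
  <polygon points="73.094,154.949 47.378,148.228 36.599,123.932 48.874,100.357 74.959,95.254 95.212,112.468 94.382,139.034" fill="none" stroke="#ff00ff"/>
  <polyline points="148.831,99.799 42.674,158.801" fill="none" stroke="#ff8800"/>
  <polyline points="204.673,199.394 159.580,14.962 91.809,65.636 198.960,154.602 77.601,206.501 119.623,122.465" fill="none" stroke="#ff8800"/>
</svg>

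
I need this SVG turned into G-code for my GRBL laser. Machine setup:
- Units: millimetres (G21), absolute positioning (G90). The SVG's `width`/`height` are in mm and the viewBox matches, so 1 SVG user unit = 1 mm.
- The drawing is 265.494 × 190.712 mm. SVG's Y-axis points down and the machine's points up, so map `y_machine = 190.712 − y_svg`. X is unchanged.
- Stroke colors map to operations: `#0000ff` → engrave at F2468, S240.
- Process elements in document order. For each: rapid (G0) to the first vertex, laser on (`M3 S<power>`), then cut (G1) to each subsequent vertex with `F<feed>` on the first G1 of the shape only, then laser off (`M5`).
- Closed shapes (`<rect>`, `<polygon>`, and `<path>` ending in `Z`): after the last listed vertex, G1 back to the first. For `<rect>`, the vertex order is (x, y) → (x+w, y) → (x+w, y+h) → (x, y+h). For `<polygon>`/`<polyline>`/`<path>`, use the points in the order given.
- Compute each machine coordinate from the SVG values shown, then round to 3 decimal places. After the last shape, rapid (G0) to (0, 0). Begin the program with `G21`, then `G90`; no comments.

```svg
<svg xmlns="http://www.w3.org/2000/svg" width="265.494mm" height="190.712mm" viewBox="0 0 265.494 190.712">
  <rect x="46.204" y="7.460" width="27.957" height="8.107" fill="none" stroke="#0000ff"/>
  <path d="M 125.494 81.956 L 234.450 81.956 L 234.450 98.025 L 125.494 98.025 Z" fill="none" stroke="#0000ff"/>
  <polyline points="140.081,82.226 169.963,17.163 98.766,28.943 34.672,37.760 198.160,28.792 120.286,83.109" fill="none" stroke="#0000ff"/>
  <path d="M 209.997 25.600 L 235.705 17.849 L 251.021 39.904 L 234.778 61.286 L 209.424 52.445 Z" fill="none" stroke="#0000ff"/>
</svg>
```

viewBox `0 0 265.494 190.712` with mm width/height → 1 unit = 1 mm. Flip: y_m = 190.712 − y_svg.

**Shape 1** — `<rect>` rectangle, stroke `#0000ff` → engrave (S240, F2468). Machine vertices: (46.204,183.252) → (74.161,183.252) → (74.161,175.145) → (46.204,175.145) → (46.204,183.252). Closed: final G1 returns to the first vertex.

**Shape 2** — `<path>` rectangle, stroke `#0000ff` → engrave (S240, F2468). Machine vertices: (125.494,108.756) → (234.450,108.756) → (234.450,92.687) → (125.494,92.687) → (125.494,108.756). Closed: final G1 returns to the first vertex.

**Shape 3** — `<polyline>` open polyline, stroke `#0000ff` → engrave (S240, F2468). Machine vertices: (140.081,108.486) → (169.963,173.549) → (98.766,161.769) → (34.672,152.952) → (198.160,161.920) → (120.286,107.603). Open path.

**Shape 4** — `<path>` regular polygon, stroke `#0000ff` → engrave (S240, F2468). Machine vertices: (209.997,165.112) → (235.705,172.863) → (251.021,150.808) → (234.778,129.426) → (209.424,138.267) → (209.997,165.112). Closed: final G1 returns to the first vertex.

G21
G90
G0 X46.204 Y183.252
M3 S240
G1 X74.161 Y183.252 F2468
G1 X74.161 Y175.145
G1 X46.204 Y175.145
G1 X46.204 Y183.252
M5
G0 X125.494 Y108.756
M3 S240
G1 X234.450 Y108.756 F2468
G1 X234.450 Y92.687
G1 X125.494 Y92.687
G1 X125.494 Y108.756
M5
G0 X140.081 Y108.486
M3 S240
G1 X169.963 Y173.549 F2468
G1 X98.766 Y161.769
G1 X34.672 Y152.952
G1 X198.160 Y161.920
G1 X120.286 Y107.603
M5
G0 X209.997 Y165.112
M3 S240
G1 X235.705 Y172.863 F2468
G1 X251.021 Y150.808
G1 X234.778 Y129.426
G1 X209.424 Y138.267
G1 X209.997 Y165.112
M5
G0 X0.000 Y0.000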